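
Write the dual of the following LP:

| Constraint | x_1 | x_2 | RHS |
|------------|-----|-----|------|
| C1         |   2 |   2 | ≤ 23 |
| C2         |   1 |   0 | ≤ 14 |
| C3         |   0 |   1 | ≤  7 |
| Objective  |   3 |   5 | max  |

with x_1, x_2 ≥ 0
Minimize: z = 23y1 + 14y2 + 7y3

Subject to:
  C1: -2y1 - y2 ≤ -3
  C2: -2y1 - y3 ≤ -5
  y1, y2, y3 ≥ 0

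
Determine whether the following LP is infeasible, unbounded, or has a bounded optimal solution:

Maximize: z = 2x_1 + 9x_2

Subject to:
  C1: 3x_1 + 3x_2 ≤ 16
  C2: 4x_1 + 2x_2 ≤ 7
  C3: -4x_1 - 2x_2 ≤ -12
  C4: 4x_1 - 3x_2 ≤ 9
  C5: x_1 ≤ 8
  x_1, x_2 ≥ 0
C2 requires 4x_1 + 2x_2 ≤ 7, while C3 (-4x_1 - 2x_2 ≤ -12) is equivalent to 4x_1 + 2x_2 ≥ 12. Together they would need 12 ≤ 4x_1 + 2x_2 ≤ 7, which is impossible since 12 > 7. No point satisfies all constraints.

Infeasible — the constraint set is empty.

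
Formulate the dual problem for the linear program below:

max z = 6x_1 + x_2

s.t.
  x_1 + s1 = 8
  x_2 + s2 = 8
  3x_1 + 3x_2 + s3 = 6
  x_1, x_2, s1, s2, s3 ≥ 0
Minimize: z = 8y1 + 8y2 + 6y3

Subject to:
  C1: -y1 - 3y3 ≤ -6
  C2: -y2 - 3y3 ≤ -1
  y1, y2, y3 ≥ 0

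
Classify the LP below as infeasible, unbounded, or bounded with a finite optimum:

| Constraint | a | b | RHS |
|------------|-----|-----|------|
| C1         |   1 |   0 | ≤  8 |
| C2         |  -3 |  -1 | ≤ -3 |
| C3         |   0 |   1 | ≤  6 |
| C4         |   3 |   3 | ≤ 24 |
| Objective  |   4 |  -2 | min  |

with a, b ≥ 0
The point (0, 6) satisfies every constraint, so the LP is feasible; the constraints give a ≤ 8 and b ≤ 6, which with a, b ≥ 0 keep the feasible region inside a bounded box. A feasible, bounded LP attains a finite optimum at a vertex.

Evaluating z = 4a - 2b at each vertex:
  (1, 0): z = 4
  (8, 0): z = 32
  (2, 6): z = -4
  (0, 6): z = -12
  (0, 3): z = -6

Feasible with finite optimum z* = -12 at (0, 6).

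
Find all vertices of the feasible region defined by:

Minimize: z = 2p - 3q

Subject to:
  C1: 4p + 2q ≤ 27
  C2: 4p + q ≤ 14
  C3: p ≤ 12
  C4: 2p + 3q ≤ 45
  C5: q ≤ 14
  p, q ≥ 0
Each vertex is the intersection of two constraint boundaries that also satisfies all remaining constraints:
  p = 0 and q = 0 → (0, 0)
  4p + q = 14 and q = 0 → (3.5, 0)
  4p + 2q = 27 and 4p + q = 14 → (0.25, 13)
  4p + 2q = 27 and p = 0 → (0, 13.5)

Vertices: (0, 0), (3.5, 0), (0.25, 13), (0, 13.5)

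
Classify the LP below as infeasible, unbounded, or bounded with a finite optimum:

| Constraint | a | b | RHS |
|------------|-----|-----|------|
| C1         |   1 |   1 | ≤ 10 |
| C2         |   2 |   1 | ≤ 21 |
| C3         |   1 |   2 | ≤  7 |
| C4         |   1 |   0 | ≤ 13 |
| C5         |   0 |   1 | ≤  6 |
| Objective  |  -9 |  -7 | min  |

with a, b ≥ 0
The point (7, 0) satisfies every constraint, so the LP is feasible; the constraints give a ≤ 13 and b ≤ 6, which with a, b ≥ 0 keep the feasible region inside a bounded box. A feasible, bounded LP attains a finite optimum at a vertex.

Evaluating z = -9a - 7b at each vertex:
  (0, 0): z = 0
  (7, 0): z = -63
  (0, 3.5): z = -24.5

Bounded optimum: z* = -63 at (7, 0).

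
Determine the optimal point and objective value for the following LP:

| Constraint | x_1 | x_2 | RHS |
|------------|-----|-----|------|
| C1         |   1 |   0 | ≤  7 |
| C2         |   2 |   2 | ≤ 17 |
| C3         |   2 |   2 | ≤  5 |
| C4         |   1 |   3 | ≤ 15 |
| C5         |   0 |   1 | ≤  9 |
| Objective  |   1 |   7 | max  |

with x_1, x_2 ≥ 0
Each vertex is the intersection of two constraint boundaries that also satisfies all remaining constraints:
  x_1 = 0 and x_2 = 0 → (0, 0)
  2x_1 + 2x_2 = 5 and x_2 = 0 → (2.5, 0)
  2x_1 + 2x_2 = 5 and x_1 = 0 → (0, 2.5)

Evaluating z = x_1 + 7x_2 at each vertex:
  (0, 0): z = 0
  (2.5, 0): z = 2.5
  (0, 2.5): z = 17.5

The maximum is at (0, 2.5) with z = 17.5.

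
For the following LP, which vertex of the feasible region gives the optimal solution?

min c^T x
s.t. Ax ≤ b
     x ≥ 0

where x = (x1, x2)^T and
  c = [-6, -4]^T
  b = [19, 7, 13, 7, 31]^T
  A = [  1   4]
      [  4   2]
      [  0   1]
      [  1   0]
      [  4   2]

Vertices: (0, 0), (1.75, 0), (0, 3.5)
Evaluating z = -6x1 - 4x2 at each vertex:
  (0, 0): z = 0
  (1.75, 0): z = -10.5
  (0, 3.5): z = -14

The smallest value is z = -14, attained at (0, 3.5).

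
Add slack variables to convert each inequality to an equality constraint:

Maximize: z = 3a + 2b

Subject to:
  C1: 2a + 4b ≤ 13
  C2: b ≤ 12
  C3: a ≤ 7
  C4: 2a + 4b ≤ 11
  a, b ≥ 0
max z = 3a + 2b

s.t.
  2a + 4b + s1 = 13
  b + s2 = 12
  a + s3 = 7
  2a + 4b + s4 = 11
  a, b, s1, s2, s3, s4 ≥ 0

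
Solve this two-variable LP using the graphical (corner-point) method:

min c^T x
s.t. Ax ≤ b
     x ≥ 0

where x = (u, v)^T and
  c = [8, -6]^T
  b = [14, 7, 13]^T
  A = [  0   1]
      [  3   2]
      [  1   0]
u = 0, v = 3.5, z = -21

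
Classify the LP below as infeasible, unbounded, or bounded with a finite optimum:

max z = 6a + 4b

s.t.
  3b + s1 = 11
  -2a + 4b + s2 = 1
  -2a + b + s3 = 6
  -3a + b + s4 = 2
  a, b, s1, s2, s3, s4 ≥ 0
Feasible point: (0, 0) satisfies every constraint, so the LP is feasible.
Direction d = (1, 0): for each constraint row a, a·d ≤ 0 —
  (0)(1) + (3)(0) = 0 ≤ 0
  (-2)(1) + (4)(0) = -2 ≤ 0
  (-2)(1) + (1)(0) = -2 ≤ 0
  (-3)(1) + (1)(0) = -3 ≤ 0
and d ≥ 0, so (0, 0) + t·d stays feasible for every t ≥ 0. Along this ray z = 6a + 4b changes by 6 per unit t, so z → +∞.

The LP is unbounded; z can be made arbitrarily large.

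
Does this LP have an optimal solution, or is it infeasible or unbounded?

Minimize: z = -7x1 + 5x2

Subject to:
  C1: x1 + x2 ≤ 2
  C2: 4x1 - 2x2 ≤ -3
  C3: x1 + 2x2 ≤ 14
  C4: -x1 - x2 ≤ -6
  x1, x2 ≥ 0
C1 requires x1 + x2 ≤ 2, while C4 (-x1 - x2 ≤ -6) is equivalent to x1 + x2 ≥ 6. Together they would need 6 ≤ x1 + x2 ≤ 2, which is impossible since 6 > 2. No point satisfies all constraints.

Infeasible — the constraint set is empty.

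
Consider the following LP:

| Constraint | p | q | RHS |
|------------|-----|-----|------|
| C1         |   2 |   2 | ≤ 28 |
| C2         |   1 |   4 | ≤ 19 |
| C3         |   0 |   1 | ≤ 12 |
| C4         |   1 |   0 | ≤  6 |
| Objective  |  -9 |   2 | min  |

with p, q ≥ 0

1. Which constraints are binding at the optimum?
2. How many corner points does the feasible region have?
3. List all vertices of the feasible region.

1. C4, q ≥ 0
2. 4
3. (0, 0), (6, 0), (6, 3.25), (0, 4.75)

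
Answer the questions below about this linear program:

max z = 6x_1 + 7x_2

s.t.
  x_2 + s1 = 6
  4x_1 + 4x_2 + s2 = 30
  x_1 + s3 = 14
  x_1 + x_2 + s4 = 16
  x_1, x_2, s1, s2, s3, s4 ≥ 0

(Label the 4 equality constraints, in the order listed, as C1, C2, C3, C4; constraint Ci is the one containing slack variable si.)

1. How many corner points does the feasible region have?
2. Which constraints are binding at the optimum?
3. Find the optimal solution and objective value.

1. 4
2. C1, C2
3. x_1 = 1.5, x_2 = 6, z = 51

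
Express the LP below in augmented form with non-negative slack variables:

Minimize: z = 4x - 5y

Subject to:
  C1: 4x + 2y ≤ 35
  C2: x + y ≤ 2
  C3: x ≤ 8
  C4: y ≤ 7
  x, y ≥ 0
min z = 4x - 5y

s.t.
  4x + 2y + s1 = 35
  x + y + s2 = 2
  x + s3 = 8
  y + s4 = 7
  x, y, s1, s2, s3, s4 ≥ 0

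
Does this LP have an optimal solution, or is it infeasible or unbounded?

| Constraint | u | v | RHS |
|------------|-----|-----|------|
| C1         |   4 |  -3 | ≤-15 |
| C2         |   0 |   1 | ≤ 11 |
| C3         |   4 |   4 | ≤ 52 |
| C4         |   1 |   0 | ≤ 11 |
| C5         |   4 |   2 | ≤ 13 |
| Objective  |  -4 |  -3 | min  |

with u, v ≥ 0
The point (0, 6.5) satisfies every constraint, so the LP is feasible; the constraints give u ≤ 11 and v ≤ 11, which with u, v ≥ 0 keep the feasible region inside a bounded box. A feasible, bounded LP attains a finite optimum at a vertex.

The LP has an optimal solution: (0, 6.5) with z = -19.5.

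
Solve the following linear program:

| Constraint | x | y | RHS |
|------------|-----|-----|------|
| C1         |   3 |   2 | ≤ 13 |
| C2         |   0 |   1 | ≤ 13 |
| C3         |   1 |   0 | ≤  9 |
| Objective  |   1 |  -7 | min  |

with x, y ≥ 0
x = 0, y = 6.5, z = -45.5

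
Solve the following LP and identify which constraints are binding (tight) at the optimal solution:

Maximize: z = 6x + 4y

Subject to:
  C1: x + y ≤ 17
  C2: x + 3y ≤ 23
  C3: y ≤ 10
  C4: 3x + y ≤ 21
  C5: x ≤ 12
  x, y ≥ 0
Optimal: x = 5, y = 6
Binding: C2, C4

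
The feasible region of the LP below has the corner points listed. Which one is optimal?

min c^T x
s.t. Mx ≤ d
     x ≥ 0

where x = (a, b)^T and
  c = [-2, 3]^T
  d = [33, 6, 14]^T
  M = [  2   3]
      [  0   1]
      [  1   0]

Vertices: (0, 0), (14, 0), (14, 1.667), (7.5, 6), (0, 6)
(14, 0) with z = -28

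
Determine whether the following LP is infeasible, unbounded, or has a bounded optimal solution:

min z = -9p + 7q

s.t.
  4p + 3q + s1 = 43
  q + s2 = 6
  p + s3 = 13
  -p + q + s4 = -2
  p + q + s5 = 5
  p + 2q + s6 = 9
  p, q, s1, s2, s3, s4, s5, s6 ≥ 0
The point (5, 0) satisfies every constraint, so the LP is feasible; the constraints give p ≤ 13 and q ≤ 6, which with p, q ≥ 0 keep the feasible region inside a bounded box. A feasible, bounded LP attains a finite optimum at a vertex.

Evaluating z = -9p + 7q at each vertex:
  (2, 0): z = -18
  (5, 0): z = -45
  (3.5, 1.5): z = -21

Feasible with finite optimum z* = -45 at (5, 0).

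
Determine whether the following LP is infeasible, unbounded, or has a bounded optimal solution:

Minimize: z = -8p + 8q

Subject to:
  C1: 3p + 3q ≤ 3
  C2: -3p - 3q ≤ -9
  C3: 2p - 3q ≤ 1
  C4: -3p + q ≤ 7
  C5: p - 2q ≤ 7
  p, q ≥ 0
C1 requires 3p + 3q ≤ 3, while C2 (-3p - 3q ≤ -9) is equivalent to 3p + 3q ≥ 9. Together they would need 9 ≤ 3p + 3q ≤ 3, which is impossible since 9 > 3. No point satisfies all constraints.

The feasible region is empty; the LP is infeasible.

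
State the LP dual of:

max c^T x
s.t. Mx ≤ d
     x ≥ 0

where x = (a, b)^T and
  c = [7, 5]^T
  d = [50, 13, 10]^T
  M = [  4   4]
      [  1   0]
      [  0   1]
Minimize: z = 50y1 + 13y2 + 10y3

Subject to:
  C1: -4y1 - y2 ≤ -7
  C2: -4y1 - y3 ≤ -5
  y1, y2, y3 ≥ 0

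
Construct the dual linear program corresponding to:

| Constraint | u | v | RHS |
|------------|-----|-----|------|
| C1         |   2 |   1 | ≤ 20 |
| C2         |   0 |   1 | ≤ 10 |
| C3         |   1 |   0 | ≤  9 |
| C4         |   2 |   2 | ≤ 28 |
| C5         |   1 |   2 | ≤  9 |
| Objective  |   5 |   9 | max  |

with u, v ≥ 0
Minimize: z = 20y1 + 10y2 + 9y3 + 28y4 + 9y5

Subject to:
  C1: -2y1 - y3 - 2y4 - y5 ≤ -5
  C2: -y1 - y2 - 2y4 - 2y5 ≤ -9
  y1, y2, y3, y4, y5 ≥ 0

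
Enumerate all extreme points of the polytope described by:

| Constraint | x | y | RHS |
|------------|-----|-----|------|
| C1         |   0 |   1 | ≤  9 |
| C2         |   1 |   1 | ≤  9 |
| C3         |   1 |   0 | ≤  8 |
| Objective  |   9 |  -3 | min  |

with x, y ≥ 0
Each vertex is the intersection of two constraint boundaries that also satisfies all remaining constraints:
  x = 0 and y = 0 → (0, 0)
  x = 8 and y = 0 → (8, 0)
  x + y = 9 and x = 8 → (8, 1)
  y = 9 and x + y = 9 → (0, 9)

Vertices: (0, 0), (8, 0), (8, 1), (0, 9)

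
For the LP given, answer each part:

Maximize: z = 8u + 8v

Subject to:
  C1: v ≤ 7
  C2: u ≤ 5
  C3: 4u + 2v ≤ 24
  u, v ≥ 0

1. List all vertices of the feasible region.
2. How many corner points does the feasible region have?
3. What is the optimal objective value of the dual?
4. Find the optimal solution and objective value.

1. (0, 0), (5, 0), (5, 2), (2.5, 7), (0, 7)
2. 5
3. 76 (by strong duality, equal to the primal optimum)
4. u = 2.5, v = 7, z = 76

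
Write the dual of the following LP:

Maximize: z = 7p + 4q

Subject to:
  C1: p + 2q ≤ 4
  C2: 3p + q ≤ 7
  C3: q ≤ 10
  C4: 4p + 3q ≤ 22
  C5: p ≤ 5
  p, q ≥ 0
Minimize: z = 4y1 + 7y2 + 10y3 + 22y4 + 5y5

Subject to:
  C1: -y1 - 3y2 - 4y4 - y5 ≤ -7
  C2: -2y1 - y2 - y3 - 3y4 ≤ -4
  y1, y2, y3, y4, y5 ≥ 0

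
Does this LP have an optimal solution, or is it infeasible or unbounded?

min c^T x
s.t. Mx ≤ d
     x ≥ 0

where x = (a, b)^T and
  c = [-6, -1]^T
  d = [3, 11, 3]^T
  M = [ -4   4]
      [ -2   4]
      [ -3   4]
Feasible point: (0, 0) satisfies every constraint, so the LP is feasible.
Direction d = (1, 0): for each constraint row a, a·d ≤ 0 —
  (-4)(1) + (4)(0) = -4 ≤ 0
  (-2)(1) + (4)(0) = -2 ≤ 0
  (-3)(1) + (4)(0) = -3 ≤ 0
and d ≥ 0, so (0, 0) + t·d stays feasible for every t ≥ 0. Along this ray z = -6a - b changes by -6 per unit t, so z → −∞.

Unbounded — the objective can decrease without bound over the feasible region.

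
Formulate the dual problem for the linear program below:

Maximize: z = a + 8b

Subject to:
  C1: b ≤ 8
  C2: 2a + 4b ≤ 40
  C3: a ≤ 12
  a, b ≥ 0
Minimize: z = 8y1 + 40y2 + 12y3

Subject to:
  C1: -2y2 - y3 ≤ -1
  C2: -y1 - 4y2 ≤ -8
  y1, y2, y3 ≥ 0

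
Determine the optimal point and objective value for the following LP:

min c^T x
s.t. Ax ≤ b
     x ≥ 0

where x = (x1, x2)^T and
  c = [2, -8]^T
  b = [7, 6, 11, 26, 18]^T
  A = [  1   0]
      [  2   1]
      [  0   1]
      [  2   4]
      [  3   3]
x1 = 0, x2 = 6, z = -48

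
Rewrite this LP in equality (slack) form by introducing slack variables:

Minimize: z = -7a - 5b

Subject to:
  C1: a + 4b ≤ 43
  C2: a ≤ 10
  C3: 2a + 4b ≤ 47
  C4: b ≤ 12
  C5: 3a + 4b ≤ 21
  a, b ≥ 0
min z = -7a - 5b

s.t.
  a + 4b + s1 = 43
  a + s2 = 10
  2a + 4b + s3 = 47
  b + s4 = 12
  3a + 4b + s5 = 21
  a, b, s1, s2, s3, s4, s5 ≥ 0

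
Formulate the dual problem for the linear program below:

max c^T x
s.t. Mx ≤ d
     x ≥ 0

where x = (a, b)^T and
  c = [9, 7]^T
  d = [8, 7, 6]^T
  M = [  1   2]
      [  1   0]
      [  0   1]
Minimize: z = 8y1 + 7y2 + 6y3

Subject to:
  C1: -y1 - y2 ≤ -9
  C2: -2y1 - y3 ≤ -7
  y1, y2, y3 ≥ 0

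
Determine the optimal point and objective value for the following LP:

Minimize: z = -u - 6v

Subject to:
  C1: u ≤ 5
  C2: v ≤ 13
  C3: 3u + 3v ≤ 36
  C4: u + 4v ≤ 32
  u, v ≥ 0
u = 0, v = 8, z = -48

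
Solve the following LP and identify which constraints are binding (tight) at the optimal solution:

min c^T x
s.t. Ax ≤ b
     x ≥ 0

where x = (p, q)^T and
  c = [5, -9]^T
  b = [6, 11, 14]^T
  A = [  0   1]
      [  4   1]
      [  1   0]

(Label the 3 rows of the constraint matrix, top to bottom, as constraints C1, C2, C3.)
Optimal: p = 0, q = 6
Binding: C1, p ≥ 0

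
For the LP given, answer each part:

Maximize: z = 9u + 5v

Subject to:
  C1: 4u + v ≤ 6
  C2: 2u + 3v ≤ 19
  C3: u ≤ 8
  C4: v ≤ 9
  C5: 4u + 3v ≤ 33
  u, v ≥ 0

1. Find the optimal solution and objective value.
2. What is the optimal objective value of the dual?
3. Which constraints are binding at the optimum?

1. u = 0, v = 6, z = 30
2. 30 (by strong duality, equal to the primal optimum)
3. C1, u ≥ 0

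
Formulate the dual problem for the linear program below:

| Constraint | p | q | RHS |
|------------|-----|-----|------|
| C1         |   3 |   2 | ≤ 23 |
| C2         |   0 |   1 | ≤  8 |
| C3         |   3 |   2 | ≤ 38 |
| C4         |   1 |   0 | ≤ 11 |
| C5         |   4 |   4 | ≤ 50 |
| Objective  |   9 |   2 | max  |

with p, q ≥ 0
Minimize: z = 23y1 + 8y2 + 38y3 + 11y4 + 50y5

Subject to:
  C1: -3y1 - 3y3 - y4 - 4y5 ≤ -9
  C2: -2y1 - y2 - 2y3 - 4y5 ≤ -2
  y1, y2, y3, y4, y5 ≥ 0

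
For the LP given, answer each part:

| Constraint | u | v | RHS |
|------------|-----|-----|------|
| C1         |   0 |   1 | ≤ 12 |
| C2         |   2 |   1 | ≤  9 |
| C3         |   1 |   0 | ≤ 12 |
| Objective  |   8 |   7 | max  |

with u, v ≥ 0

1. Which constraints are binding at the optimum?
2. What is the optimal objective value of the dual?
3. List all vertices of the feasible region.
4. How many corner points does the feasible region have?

1. C2, u ≥ 0
2. 63 (by strong duality, equal to the primal optimum)
3. (0, 0), (4.5, 0), (0, 9)
4. 3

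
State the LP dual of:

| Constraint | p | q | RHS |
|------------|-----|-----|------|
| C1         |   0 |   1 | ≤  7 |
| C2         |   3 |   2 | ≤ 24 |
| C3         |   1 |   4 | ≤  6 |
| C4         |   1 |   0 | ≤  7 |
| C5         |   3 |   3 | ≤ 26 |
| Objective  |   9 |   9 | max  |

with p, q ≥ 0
Minimize: z = 7y1 + 24y2 + 6y3 + 7y4 + 26y5

Subject to:
  C1: -3y2 - y3 - y4 - 3y5 ≤ -9
  C2: -y1 - 2y2 - 4y3 - 3y5 ≤ -9
  y1, y2, y3, y4, y5 ≥ 0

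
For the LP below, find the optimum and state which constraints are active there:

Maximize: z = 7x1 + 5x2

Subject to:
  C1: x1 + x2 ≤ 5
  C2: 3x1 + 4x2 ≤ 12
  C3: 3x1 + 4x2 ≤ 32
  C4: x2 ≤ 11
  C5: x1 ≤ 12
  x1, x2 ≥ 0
Optimal: x1 = 4, x2 = 0
Slack at optimum:
  C1: slack = 1
  C2: slack = 0 (binding)
  C3: slack = 20
  C4: slack = 11
  C5: slack = 8
  x1 ≥ 0: x1 = 4
  x2 ≥ 0: x2 = 0 (binding)
Binding constraints: C2, x2 ≥ 0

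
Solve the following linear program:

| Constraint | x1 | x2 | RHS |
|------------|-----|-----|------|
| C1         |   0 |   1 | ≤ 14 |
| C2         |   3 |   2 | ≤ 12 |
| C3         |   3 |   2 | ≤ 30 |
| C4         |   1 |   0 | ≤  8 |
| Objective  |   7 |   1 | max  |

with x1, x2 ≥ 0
x1 = 4, x2 = 0, z = 28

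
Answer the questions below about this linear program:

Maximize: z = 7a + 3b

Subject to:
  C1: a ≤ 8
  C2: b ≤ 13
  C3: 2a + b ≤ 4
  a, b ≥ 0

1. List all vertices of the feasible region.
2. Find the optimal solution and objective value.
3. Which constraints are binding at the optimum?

1. (0, 0), (2, 0), (0, 4)
2. a = 2, b = 0, z = 14
3. C3, b ≥ 0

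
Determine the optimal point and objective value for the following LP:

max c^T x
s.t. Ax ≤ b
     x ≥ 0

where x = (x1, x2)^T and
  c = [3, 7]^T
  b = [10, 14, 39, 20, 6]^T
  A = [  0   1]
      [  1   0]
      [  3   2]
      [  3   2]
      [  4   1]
Each vertex is the intersection of two constraint boundaries that also satisfies all remaining constraints:
  x1 = 0 and x2 = 0 → (0, 0)
  4x1 + x2 = 6 and x2 = 0 → (1.5, 0)
  4x1 + x2 = 6 and x1 = 0 → (0, 6)

Evaluating z = 3x1 + 7x2 at each vertex:
  (0, 0): z = 0
  (1.5, 0): z = 4.5
  (0, 6): z = 42

The maximum is at (0, 6) with z = 42.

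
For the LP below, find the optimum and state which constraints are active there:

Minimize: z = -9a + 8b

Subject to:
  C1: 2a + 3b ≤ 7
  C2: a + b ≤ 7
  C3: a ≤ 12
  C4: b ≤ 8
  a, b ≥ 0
Optimal: a = 3.5, b = 0
Binding: C1, b ≥ 0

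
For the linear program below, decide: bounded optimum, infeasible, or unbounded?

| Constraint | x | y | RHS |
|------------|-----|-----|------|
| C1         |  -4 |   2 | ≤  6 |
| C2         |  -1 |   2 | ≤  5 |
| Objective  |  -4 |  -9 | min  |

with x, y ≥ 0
Feasible point: (0, 0) satisfies every constraint, so the LP is feasible.
Direction d = (1, 0): for each constraint row a, a·d ≤ 0 —
  (-4)(1) + (2)(0) = -4 ≤ 0
  (-1)(1) + (2)(0) = -1 ≤ 0
and d ≥ 0, so (0, 0) + t·d stays feasible for every t ≥ 0. Along this ray z = -4x - 9y changes by -4 per unit t, so z → −∞.

The LP is unbounded; z can be made arbitrarily small.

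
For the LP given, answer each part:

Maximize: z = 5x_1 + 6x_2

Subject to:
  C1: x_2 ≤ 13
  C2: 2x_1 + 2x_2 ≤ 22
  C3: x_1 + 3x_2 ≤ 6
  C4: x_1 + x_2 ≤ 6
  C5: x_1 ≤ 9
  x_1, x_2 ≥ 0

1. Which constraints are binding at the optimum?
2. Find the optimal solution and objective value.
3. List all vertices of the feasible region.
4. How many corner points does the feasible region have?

1. C3, C4, x_2 ≥ 0
2. x_1 = 6, x_2 = 0, z = 30
3. (0, 0), (6, 0), (0, 2)
4. 3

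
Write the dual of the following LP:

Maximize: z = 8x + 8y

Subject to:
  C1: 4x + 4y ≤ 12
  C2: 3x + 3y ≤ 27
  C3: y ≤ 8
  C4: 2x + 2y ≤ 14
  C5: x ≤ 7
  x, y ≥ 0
Minimize: z = 12y1 + 27y2 + 8y3 + 14y4 + 7y5

Subject to:
  C1: -4y1 - 3y2 - 2y4 - y5 ≤ -8
  C2: -4y1 - 3y2 - y3 - 2y4 ≤ -8
  y1, y2, y3, y4, y5 ≥ 0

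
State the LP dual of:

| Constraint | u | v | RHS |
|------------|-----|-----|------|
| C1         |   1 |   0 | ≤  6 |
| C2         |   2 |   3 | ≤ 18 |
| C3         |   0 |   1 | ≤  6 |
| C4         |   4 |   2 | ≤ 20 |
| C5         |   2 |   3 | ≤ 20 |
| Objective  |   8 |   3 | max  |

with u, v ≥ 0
Minimize: z = 6y1 + 18y2 + 6y3 + 20y4 + 20y5

Subject to:
  C1: -y1 - 2y2 - 4y4 - 2y5 ≤ -8
  C2: -3y2 - y3 - 2y4 - 3y5 ≤ -3
  y1, y2, y3, y4, y5 ≥ 0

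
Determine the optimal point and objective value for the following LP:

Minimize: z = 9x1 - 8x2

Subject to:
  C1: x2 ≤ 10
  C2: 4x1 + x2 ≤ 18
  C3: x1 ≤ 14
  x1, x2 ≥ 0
x1 = 0, x2 = 10, z = -80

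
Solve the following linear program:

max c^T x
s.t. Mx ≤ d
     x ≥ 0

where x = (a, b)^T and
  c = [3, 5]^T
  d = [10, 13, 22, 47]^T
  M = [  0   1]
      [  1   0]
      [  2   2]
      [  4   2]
Each vertex is the intersection of two constraint boundaries that also satisfies all remaining constraints:
  a = 0 and b = 0 → (0, 0)
  2a + 2b = 22 and b = 0 → (11, 0)
  b = 10 and 2a + 2b = 22 → (1, 10)
  b = 10 and a = 0 → (0, 10)

Evaluating z = 3a + 5b at each vertex:
  (0, 0): z = 0
  (11, 0): z = 33
  (1, 10): z = 53
  (0, 10): z = 50

The maximum is at (1, 10) with z = 53.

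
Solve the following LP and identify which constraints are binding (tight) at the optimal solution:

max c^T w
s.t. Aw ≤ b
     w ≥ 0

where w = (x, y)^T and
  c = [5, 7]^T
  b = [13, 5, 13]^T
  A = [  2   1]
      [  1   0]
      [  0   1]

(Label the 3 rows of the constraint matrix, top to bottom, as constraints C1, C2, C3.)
Optimal: x = 0, y = 13
Slack at optimum:
  C1: slack = 0 (binding)
  C2: slack = 5
  C3: slack = 0 (binding)
  x ≥ 0: x = 0 (binding)
  y ≥ 0: y = 13
Binding constraints: C1, C3, x ≥ 0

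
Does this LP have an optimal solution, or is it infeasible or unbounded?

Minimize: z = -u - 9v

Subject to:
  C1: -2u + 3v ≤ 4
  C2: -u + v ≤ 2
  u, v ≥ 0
Feasible point: (0, 0) satisfies every constraint, so the LP is feasible.
Direction d = (1, 0): for each constraint row a, a·d ≤ 0 —
  (-2)(1) + (3)(0) = -2 ≤ 0
  (-1)(1) + (1)(0) = -1 ≤ 0
and d ≥ 0, so (0, 0) + t·d stays feasible for every t ≥ 0. Along this ray z = -u - 9v changes by -1 per unit t, so z → −∞.

Unbounded: there is a feasible ray along which z → −∞.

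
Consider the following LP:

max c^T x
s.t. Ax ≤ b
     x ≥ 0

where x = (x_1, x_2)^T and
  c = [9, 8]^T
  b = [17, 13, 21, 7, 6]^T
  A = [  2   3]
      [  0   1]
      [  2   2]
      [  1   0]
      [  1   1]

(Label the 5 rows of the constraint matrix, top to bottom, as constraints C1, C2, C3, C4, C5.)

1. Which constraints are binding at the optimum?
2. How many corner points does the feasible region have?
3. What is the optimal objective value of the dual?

1. C5, x_2 ≥ 0
2. 4
3. 54 (by strong duality, equal to the primal optimum)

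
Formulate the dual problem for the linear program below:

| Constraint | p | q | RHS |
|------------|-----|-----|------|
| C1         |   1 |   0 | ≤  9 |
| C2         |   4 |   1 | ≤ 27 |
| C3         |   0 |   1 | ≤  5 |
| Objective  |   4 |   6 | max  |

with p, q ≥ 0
Minimize: z = 9y1 + 27y2 + 5y3

Subject to:
  C1: -y1 - 4y2 ≤ -4
  C2: -y2 - y3 ≤ -6
  y1, y2, y3 ≥ 0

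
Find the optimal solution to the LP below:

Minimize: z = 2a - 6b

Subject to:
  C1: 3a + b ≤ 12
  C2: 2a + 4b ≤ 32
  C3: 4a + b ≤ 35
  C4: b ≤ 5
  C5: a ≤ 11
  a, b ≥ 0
Each vertex is the intersection of two constraint boundaries that also satisfies all remaining constraints:
  a = 0 and b = 0 → (0, 0)
  3a + b = 12 and b = 0 → (4, 0)
  3a + b = 12 and b = 5 → (2.333, 5)
  b = 5 and a = 0 → (0, 5)

Evaluating z = 2a - 6b at each vertex:
  (0, 0): z = 0
  (4, 0): z = 8
  (2.333, 5): z = -25.33
  (0, 5): z = -30

The minimum is at (0, 5) with z = -30.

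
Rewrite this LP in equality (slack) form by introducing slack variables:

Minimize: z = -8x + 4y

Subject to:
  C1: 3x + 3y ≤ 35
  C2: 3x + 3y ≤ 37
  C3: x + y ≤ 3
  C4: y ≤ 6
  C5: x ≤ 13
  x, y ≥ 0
min z = -8x + 4y

s.t.
  3x + 3y + s1 = 35
  3x + 3y + s2 = 37
  x + y + s3 = 3
  y + s4 = 6
  x + s5 = 13
  x, y, s1, s2, s3, s4, s5 ≥ 0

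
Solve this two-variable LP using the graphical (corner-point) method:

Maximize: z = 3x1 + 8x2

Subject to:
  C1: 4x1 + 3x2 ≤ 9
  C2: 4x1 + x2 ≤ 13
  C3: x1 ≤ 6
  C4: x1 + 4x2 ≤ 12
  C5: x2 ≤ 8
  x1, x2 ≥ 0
x1 = 0, x2 = 3, z = 24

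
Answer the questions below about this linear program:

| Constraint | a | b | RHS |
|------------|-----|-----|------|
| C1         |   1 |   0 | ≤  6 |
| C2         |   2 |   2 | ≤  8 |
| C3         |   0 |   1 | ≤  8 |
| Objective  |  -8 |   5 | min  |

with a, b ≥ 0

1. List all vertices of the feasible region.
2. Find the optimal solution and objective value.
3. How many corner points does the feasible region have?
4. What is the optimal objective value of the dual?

1. (0, 0), (4, 0), (0, 4)
2. a = 4, b = 0, z = -32
3. 3
4. -32 (by strong duality, equal to the primal optimum)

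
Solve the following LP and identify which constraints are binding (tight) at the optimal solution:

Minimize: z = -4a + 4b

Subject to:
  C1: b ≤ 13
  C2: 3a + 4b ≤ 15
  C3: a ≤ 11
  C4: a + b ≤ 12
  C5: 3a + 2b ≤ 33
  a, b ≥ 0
Optimal: a = 5, b = 0
Slack at optimum:
  C1: slack = 13
  C2: slack = 0 (binding)
  C3: slack = 6
  C4: slack = 7
  C5: slack = 18
  a ≥ 0: a = 5
  b ≥ 0: b = 0 (binding)
Binding constraints: C2, b ≥ 0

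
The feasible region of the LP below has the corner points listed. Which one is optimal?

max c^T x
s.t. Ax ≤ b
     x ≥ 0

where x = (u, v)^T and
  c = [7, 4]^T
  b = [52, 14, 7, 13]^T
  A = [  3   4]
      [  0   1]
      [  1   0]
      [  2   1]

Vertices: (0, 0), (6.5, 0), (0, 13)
(0, 13) with z = 52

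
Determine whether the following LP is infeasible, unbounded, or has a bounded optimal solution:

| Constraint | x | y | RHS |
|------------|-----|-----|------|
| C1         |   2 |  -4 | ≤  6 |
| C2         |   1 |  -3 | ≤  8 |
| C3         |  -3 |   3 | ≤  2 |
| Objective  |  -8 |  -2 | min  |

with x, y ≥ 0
Feasible point: (0, 0) satisfies every constraint, so the LP is feasible.
Direction d = (1, 1): for each constraint row a, a·d ≤ 0 —
  (2)(1) + (-4)(1) = -2 ≤ 0
  (1)(1) + (-3)(1) = -2 ≤ 0
  (-3)(1) + (3)(1) = 0 ≤ 0
and d ≥ 0, so (0, 0) + t·d stays feasible for every t ≥ 0. Along this ray z = -8x - 2y changes by -10 per unit t, so z → −∞.

Unbounded — the objective can decrease without bound over the feasible region.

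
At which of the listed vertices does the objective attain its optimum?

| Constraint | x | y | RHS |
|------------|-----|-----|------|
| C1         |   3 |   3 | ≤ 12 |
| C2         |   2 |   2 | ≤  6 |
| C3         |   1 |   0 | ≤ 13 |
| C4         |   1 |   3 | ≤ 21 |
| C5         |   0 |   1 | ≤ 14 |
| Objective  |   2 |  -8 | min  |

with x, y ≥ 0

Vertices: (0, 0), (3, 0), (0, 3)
Evaluating z = 2x - 8y at each vertex:
  (0, 0): z = 0
  (3, 0): z = 6
  (0, 3): z = -24

The smallest value is z = -24, attained at (0, 3).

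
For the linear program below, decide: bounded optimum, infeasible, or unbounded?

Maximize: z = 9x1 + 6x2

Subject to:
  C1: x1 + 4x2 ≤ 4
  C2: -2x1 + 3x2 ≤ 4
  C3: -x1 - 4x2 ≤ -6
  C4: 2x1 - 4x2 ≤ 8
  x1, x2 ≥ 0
C1 requires x1 + 4x2 ≤ 4, while C3 (-x1 - 4x2 ≤ -6) is equivalent to x1 + 4x2 ≥ 6. Together they would need 6 ≤ x1 + 4x2 ≤ 4, which is impossible since 6 > 4. No point satisfies all constraints.

Infeasible: no point satisfies all constraints simultaneously.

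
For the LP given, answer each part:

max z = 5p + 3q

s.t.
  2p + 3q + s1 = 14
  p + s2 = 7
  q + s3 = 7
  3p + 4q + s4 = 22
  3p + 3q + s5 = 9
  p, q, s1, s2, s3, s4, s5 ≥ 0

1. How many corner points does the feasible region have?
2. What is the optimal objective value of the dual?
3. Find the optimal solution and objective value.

1. 3
2. 15 (by strong duality, equal to the primal optimum)
3. p = 3, q = 0, z = 15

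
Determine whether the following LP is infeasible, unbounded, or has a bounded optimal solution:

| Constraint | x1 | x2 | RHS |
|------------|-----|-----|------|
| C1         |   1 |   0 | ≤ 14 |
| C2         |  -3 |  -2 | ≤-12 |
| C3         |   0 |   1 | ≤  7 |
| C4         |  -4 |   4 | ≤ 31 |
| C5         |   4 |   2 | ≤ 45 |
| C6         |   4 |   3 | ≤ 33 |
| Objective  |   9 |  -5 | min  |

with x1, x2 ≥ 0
The point (0, 7) satisfies every constraint, so the LP is feasible; the constraints give x1 ≤ 14 and x2 ≤ 7, which with x1, x2 ≥ 0 keep the feasible region inside a bounded box. A feasible, bounded LP attains a finite optimum at a vertex.

The LP has an optimal solution: (0, 7) with z = -35.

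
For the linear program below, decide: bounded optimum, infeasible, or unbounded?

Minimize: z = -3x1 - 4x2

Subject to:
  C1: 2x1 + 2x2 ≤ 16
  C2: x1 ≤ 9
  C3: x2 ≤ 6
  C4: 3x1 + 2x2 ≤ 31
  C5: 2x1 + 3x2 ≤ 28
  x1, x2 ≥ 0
The point (2, 6) satisfies every constraint, so the LP is feasible; the constraints give x1 ≤ 9 and x2 ≤ 6, which with x1, x2 ≥ 0 keep the feasible region inside a bounded box. A feasible, bounded LP attains a finite optimum at a vertex.

The LP has an optimal solution: (2, 6) with z = -30.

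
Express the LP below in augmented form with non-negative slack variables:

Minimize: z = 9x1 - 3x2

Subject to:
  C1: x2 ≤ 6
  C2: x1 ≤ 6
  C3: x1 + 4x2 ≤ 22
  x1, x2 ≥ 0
min z = 9x1 - 3x2

s.t.
  x2 + s1 = 6
  x1 + s2 = 6
  x1 + 4x2 + s3 = 22
  x1, x2, s1, s2, s3 ≥ 0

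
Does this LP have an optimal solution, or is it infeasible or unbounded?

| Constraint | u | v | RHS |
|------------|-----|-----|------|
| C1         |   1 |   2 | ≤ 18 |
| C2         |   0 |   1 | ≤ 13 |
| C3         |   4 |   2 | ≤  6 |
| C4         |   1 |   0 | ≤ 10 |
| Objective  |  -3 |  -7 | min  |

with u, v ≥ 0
The point (0, 3) satisfies every constraint, so the LP is feasible; the constraints give u ≤ 10 and v ≤ 13, which with u, v ≥ 0 keep the feasible region inside a bounded box. A feasible, bounded LP attains a finite optimum at a vertex.

Evaluating z = -3u - 7v at each vertex:
  (0, 0): z = 0
  (1.5, 0): z = -4.5
  (0, 3): z = -21

The LP has an optimal solution: (0, 3) with z = -21.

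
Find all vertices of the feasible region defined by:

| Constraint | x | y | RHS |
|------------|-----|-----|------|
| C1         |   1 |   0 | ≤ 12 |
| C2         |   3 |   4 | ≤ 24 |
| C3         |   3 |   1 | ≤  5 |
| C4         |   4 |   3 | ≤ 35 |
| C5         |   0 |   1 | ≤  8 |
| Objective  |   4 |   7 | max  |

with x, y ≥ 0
Each vertex is the intersection of two constraint boundaries that also satisfies all remaining constraints:
  x = 0 and y = 0 → (0, 0)
  3x + y = 5 and y = 0 → (1.667, 0)
  3x + y = 5 and x = 0 → (0, 5)

Vertices: (0, 0), (1.667, 0), (0, 5)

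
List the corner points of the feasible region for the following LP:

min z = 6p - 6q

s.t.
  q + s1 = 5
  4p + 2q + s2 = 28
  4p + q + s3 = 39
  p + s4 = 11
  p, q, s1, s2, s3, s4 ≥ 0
Each vertex is the intersection of two constraint boundaries that also satisfies all remaining constraints:
  p = 0 and q = 0 → (0, 0)
  4p + 2q = 28 and q = 0 → (7, 0)
  q = 5 and 4p + 2q = 28 → (4.5, 5)
  q = 5 and p = 0 → (0, 5)

Vertices: (0, 0), (7, 0), (4.5, 5), (0, 5)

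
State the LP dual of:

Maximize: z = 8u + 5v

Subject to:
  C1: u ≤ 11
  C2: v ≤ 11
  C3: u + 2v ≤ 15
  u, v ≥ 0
Minimize: z = 11y1 + 11y2 + 15y3

Subject to:
  C1: -y1 - y3 ≤ -8
  C2: -y2 - 2y3 ≤ -5
  y1, y2, y3 ≥ 0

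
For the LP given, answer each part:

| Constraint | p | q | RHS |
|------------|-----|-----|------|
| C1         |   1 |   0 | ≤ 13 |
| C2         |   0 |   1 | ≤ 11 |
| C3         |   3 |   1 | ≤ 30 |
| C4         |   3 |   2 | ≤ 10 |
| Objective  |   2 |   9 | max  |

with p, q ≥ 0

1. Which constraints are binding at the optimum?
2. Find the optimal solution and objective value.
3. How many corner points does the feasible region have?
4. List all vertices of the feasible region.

1. C4, p ≥ 0
2. p = 0, q = 5, z = 45
3. 3
4. (0, 0), (3.333, 0), (0, 5)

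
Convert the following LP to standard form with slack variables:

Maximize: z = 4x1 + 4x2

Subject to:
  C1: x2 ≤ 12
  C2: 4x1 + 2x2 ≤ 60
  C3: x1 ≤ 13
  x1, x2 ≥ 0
max z = 4x1 + 4x2

s.t.
  x2 + s1 = 12
  4x1 + 2x2 + s2 = 60
  x1 + s3 = 13
  x1, x2, s1, s2, s3 ≥ 0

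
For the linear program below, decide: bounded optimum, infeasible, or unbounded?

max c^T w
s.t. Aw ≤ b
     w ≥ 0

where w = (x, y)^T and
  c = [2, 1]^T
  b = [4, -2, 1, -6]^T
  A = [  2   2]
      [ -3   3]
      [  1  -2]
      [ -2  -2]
One constraint requires 2x + 2y ≤ 4, while the constraint -2x - 2y ≤ -6 is equivalent to 2x + 2y ≥ 6. Together they would need 6 ≤ 2x + 2y ≤ 4, which is impossible since 6 > 4. No point satisfies all constraints.

The feasible region is empty; the LP is infeasible.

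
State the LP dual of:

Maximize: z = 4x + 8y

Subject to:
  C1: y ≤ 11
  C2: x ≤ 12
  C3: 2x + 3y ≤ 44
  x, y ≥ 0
Minimize: z = 11y1 + 12y2 + 44y3

Subject to:
  C1: -y2 - 2y3 ≤ -4
  C2: -y1 - 3y3 ≤ -8
  y1, y2, y3 ≥ 0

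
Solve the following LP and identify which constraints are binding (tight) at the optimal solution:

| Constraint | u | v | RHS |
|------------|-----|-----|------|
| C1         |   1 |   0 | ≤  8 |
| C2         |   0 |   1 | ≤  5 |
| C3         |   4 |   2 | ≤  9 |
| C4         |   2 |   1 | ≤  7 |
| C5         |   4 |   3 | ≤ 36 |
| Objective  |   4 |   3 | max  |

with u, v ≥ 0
Optimal: u = 0, v = 4.5
Binding: C3, u ≥ 0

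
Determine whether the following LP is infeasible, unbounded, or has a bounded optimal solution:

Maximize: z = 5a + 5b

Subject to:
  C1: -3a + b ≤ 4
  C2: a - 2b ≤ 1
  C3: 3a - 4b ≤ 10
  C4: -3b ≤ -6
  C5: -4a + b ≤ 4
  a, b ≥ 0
Feasible point: (0, 2) satisfies every constraint, so the LP is feasible.
Direction d = (1, 1): for each constraint row a, a·d ≤ 0 —
  (-3)(1) + (1)(1) = -2 ≤ 0
  (1)(1) + (-2)(1) = -1 ≤ 0
  (3)(1) + (-4)(1) = -1 ≤ 0
  (0)(1) + (-3)(1) = -3 ≤ 0
  (-4)(1) + (1)(1) = -3 ≤ 0
and d ≥ 0, so (0, 2) + t·d stays feasible for every t ≥ 0. Along this ray z = 5a + 5b changes by 10 per unit t, so z → +∞.

Unbounded: there is a feasible ray along which z → +∞.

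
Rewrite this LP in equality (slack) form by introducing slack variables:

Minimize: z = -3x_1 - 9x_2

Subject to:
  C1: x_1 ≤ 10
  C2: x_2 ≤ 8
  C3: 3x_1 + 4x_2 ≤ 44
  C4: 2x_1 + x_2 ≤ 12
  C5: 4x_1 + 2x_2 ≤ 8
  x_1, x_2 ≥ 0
min z = -3x_1 - 9x_2

s.t.
  x_1 + s1 = 10
  x_2 + s2 = 8
  3x_1 + 4x_2 + s3 = 44
  2x_1 + x_2 + s4 = 12
  4x_1 + 2x_2 + s5 = 8
  x_1, x_2, s1, s2, s3, s4, s5 ≥ 0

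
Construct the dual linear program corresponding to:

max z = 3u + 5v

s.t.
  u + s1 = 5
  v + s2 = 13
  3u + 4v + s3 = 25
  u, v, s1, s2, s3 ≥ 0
Minimize: z = 5y1 + 13y2 + 25y3

Subject to:
  C1: -y1 - 3y3 ≤ -3
  C2: -y2 - 4y3 ≤ -5
  y1, y2, y3 ≥ 0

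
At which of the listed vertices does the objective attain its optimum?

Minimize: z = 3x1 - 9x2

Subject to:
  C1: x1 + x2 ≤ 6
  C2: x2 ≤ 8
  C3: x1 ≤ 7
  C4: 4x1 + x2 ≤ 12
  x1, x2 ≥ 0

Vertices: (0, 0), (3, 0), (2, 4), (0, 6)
Evaluating z = 3x1 - 9x2 at each vertex:
  (0, 0): z = 0
  (3, 0): z = 9
  (2, 4): z = -30
  (0, 6): z = -54

The smallest value is z = -54, attained at (0, 6).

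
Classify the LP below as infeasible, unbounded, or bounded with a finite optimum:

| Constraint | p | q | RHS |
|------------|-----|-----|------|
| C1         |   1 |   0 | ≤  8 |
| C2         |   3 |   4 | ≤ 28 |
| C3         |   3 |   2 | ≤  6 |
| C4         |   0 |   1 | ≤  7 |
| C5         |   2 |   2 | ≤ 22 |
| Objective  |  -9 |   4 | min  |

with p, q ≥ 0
The point (2, 0) satisfies every constraint, so the LP is feasible; the constraints give p ≤ 8 and q ≤ 7, which with p, q ≥ 0 keep the feasible region inside a bounded box. A feasible, bounded LP attains a finite optimum at a vertex.

Evaluating z = -9p + 4q at each vertex:
  (0, 0): z = 0
  (2, 0): z = -18
  (0, 3): z = 12

Bounded optimum: z* = -18 at (2, 0).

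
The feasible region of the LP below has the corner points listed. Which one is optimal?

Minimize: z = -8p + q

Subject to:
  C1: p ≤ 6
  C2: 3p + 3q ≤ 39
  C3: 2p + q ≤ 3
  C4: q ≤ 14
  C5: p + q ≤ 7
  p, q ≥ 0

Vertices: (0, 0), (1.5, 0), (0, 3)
Evaluating z = -8p + q at each vertex:
  (0, 0): z = 0
  (1.5, 0): z = -12
  (0, 3): z = 3

The smallest value is z = -12, attained at (1.5, 0).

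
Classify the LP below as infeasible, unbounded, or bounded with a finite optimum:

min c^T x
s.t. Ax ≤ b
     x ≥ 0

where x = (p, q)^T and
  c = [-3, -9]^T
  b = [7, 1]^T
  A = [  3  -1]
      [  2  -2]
Feasible point: (0, 0) satisfies every constraint, so the LP is feasible.
Direction d = (0, 1): for each constraint row a, a·d ≤ 0 —
  (3)(0) + (-1)(1) = -1 ≤ 0
  (2)(0) + (-2)(1) = -2 ≤ 0
and d ≥ 0, so (0, 0) + t·d stays feasible for every t ≥ 0. Along this ray z = -3p - 9q changes by -9 per unit t, so z → −∞.

The LP is unbounded; z can be made arbitrarily small.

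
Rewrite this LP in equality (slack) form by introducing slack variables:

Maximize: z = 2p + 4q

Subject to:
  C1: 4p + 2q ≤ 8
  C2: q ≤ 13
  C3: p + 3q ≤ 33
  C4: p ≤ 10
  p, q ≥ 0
max z = 2p + 4q

s.t.
  4p + 2q + s1 = 8
  q + s2 = 13
  p + 3q + s3 = 33
  p + s4 = 10
  p, q, s1, s2, s3, s4 ≥ 0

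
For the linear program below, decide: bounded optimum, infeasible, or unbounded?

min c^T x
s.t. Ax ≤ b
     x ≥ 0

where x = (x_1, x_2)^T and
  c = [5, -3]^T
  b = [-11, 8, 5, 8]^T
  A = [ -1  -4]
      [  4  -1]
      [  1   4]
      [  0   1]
One constraint requires x_1 + 4x_2 ≤ 5, while the constraint -x_1 - 4x_2 ≤ -11 is equivalent to x_1 + 4x_2 ≥ 11. Together they would need 11 ≤ x_1 + 4x_2 ≤ 5, which is impossible since 11 > 5. No point satisfies all constraints.

Infeasible: no point satisfies all constraints simultaneously.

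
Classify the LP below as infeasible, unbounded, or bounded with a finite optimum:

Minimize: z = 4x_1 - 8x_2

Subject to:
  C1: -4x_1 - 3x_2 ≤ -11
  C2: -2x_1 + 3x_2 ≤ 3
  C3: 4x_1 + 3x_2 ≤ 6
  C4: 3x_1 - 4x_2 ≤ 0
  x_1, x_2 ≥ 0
C3 requires 4x_1 + 3x_2 ≤ 6, while C1 (-4x_1 - 3x_2 ≤ -11) is equivalent to 4x_1 + 3x_2 ≥ 11. Together they would need 11 ≤ 4x_1 + 3x_2 ≤ 6, which is impossible since 11 > 6. No point satisfies all constraints.

Infeasible: no point satisfies all constraints simultaneously.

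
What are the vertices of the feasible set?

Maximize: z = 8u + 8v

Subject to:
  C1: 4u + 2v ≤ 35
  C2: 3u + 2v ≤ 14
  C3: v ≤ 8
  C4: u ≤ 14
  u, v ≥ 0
Each vertex is the intersection of two constraint boundaries that also satisfies all remaining constraints:
  u = 0 and v = 0 → (0, 0)
  3u + 2v = 14 and v = 0 → (4.667, 0)
  3u + 2v = 14 and u = 0 → (0, 7)

Vertices: (0, 0), (4.667, 0), (0, 7)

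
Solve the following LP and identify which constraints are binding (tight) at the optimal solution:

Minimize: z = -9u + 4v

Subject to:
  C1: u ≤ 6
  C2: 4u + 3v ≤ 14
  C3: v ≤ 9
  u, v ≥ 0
Optimal: u = 3.5, v = 0
Slack at optimum:
  C1: slack = 2.5
  C2: slack = 0 (binding)
  C3: slack = 9
  u ≥ 0: u = 3.5
  v ≥ 0: v = 0 (binding)
Binding constraints: C2, v ≥ 0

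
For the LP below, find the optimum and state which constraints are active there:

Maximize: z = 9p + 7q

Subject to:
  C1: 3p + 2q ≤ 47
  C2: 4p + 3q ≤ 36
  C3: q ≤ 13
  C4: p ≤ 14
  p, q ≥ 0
Optimal: p = 0, q = 12
Binding: C2, p ≥ 0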